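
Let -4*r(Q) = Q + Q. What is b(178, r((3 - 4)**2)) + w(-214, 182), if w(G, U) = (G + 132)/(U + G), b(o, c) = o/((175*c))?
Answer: 1479/2800 ≈ 0.52821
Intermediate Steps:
r(Q) = -Q/2 (r(Q) = -(Q + Q)/4 = -Q/2)
b(o, c) = o/(175*c) (b(o, c) = o*(1/(175*c)) = o/(175*c))
w(G, U) = (132 + G)/(G + U)
b(178, r((3 - 4)**2)) + w(-214, 182) = (1/175)*178/(-(3 - 4)**2/2) + (132 - 214)/(-214 + 182) = (1/175)*178/(-1/2*(-1)**2) - 82/(-32) = (1/175)*178/(-1/2*1) - 1/32*(-82) = (1/175)*178/(-1/2) + 41/16 = (1/175)*178*(-2) + 41/16 = -356/175 + 41/16 = 1479/2800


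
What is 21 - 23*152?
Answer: -3475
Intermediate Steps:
21 - 23*152 = 21 - 3496 = -3475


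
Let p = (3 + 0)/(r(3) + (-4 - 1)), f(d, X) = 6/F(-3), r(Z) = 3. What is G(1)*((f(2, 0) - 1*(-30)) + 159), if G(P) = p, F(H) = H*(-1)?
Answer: -573/2 ≈ -286.50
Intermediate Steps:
F(H) = -H
f(d, X) = 2 (f(d, X) = 6/((-1*(-3))) = 6/3 = 6*(1/3) = 2)
p = -3/2 (p = (3 + 0)/(3 + (-4 - 1)) = 3/(3 - 5) = 3/(-2) = 3*(-1/2) = -3/2 ≈ -1.5000)
G(P) = -3/2
G(1)*((f(2, 0) - 1*(-30)) + 159) = -3*((2 - 1*(-30)) + 159)/2 = -3*((2 + 30) + 159)/2 = -3*(32 + 159)/2 = -3/2*191 = -573/2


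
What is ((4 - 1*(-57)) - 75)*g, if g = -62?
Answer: 868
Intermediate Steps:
((4 - 1*(-57)) - 75)*g = ((4 - 1*(-57)) - 75)*(-62) = ((4 + 57) - 75)*(-62) = (61 - 75)*(-62) = -14*(-62) = 868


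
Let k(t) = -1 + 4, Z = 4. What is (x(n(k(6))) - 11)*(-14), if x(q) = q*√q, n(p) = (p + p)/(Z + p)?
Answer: 154 - 12*√42/7 ≈ 142.89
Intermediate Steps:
k(t) = 3
n(p) = 2*p/(4 + p) (n(p) = (p + p)/(4 + p) = (2*p)/(4 + p) = 2*p/(4 + p))
x(q) = q^(3/2)
(x(n(k(6))) - 11)*(-14) = ((2*3/(4 + 3))^(3/2) - 11)*(-14) = ((2*3/7)^(3/2) - 11)*(-14) = ((2*3*(⅐))^(3/2) - 11)*(-14) = ((6/7)^(3/2) - 11)*(-14) = (6*√42/49 - 11)*(-14) = (-11 + 6*√42/49)*(-14) = 154 - 12*√42/7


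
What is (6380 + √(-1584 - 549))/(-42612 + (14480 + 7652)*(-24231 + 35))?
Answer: -1595/133887121 - 3*I*√237/535548484 ≈ -1.1913e-5 - 8.6238e-8*I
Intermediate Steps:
(6380 + √(-1584 - 549))/(-42612 + (14480 + 7652)*(-24231 + 35)) = (6380 + √(-2133))/(-42612 + 22132*(-24196)) = (6380 + 3*I*√237)/(-42612 - 535505872) = (6380 + 3*I*√237)/(-535548484) = (6380 + 3*I*√237)*(-1/535548484) = -1595/133887121 - 3*I*√237/535548484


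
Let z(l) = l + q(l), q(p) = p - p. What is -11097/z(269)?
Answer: -11097/269 ≈ -41.253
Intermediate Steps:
q(p) = 0
z(l) = l (z(l) = l + 0 = l)
-11097/z(269) = -11097/269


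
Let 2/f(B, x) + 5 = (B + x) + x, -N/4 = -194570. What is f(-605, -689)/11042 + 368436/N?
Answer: 505482488981/1067775644180 ≈ 0.47340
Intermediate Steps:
N = 778280 (N = -4*(-194570) = 778280)
f(B, x) = 2/(-5 + B + 2*x) (f(B, x) = 2/(-5 + ((B + x) + x)) = 2/(-5 + (B + 2*x)) = 2/(-5 + B + 2*x))
f(-605, -689)/11042 + 368436/N = (2/(-5 - 605 + 2*(-689)))/11042 + 368436/778280 = (2/(-5 - 605 - 1378))*(1/11042) + 368436*(1/778280) = (2/(-1988))*(1/11042) + 92109/194570 = (2*(-1/1988))*(1/11042) + 92109/194570 = -1/994*1/11042 + 92109/194570 = -1/10975748 + 92109/194570 = 505482488981/1067775644180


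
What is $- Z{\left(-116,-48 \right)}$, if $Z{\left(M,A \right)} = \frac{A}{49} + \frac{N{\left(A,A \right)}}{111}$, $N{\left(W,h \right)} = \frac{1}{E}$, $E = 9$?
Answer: $\frac{47903}{48951} \approx 0.97859$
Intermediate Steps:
$N{\left(W,h \right)} = \frac{1}{9}$
$Z{\left(M,A \right)} = \frac{1}{999} + \frac{A}{49}$ ($Z{\left(M,A \right)} = \frac{A}{49} + \frac{1}{9 \cdot 111} = A \frac{1}{49} + \frac{1}{9} \cdot \frac{1}{111} = \frac{A}{49} + \frac{1}{999} = \frac{1}{999} + \frac{A}{49}$)
$- Z{\left(-116,-48 \right)} = - (\frac{1}{999} + \frac{1}{49} \left(-48\right)) = - (\frac{1}{999} - \frac{48}{49}) = \left(-1\right) \left(- \frac{47903}{48951}\right) = \frac{47903}{48951}$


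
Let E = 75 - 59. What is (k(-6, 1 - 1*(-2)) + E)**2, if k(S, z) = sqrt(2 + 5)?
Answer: (16 + sqrt(7))**2 ≈ 347.66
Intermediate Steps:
k(S, z) = sqrt(7)
E = 16
(k(-6, 1 - 1*(-2)) + E)**2 = (sqrt(7) + 16)**2 = (16 + sqrt(7))**2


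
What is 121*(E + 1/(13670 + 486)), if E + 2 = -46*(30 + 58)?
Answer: -6937147679/14156 ≈ -4.9005e+5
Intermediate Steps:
E = -4050 (E = -2 - 46*(30 + 58) = -2 - 46*88 = -2 - 4048 = -4050)
121*(E + 1/(13670 + 486)) = 121*(-4050 + 1/(13670 + 486)) = 121*(-4050 + 1/14156) = 121*(-57331799/14156) = -6937147679/14156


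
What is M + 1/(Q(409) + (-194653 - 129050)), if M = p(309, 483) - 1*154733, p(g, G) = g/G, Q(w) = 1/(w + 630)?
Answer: -8378558318091839/54148713976 ≈ -1.5473e+5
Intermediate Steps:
Q(w) = 1/(630 + w)
M = -24911910/161 (M = 309/483 - 1*154733 = 309*(1/483) - 154733 = 103/161 - 154733 = -24911910/161 ≈ -1.5473e+5)
M + 1/(Q(409) + (-194653 - 129050)) = -24911910/161 + 1/(1/(630 + 409) + (-194653 - 129050)) = -24911910/161 + 1/(1/1039 - 323703) = -24911910/161 + 1/(-336327416/1039) = -24911910/161 - 1039/336327416 = -8378558318091839/54148713976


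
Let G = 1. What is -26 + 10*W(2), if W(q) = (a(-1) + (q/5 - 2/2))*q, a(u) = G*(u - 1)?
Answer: -78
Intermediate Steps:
a(u) = -1 + u (a(u) = 1*(u - 1) = 1*(-1 + u) = -1 + u)
W(q) = q*(-3 + q/5) (W(q) = ((-1 - 1) + (q/5 - 2/2))*q = (-2 + (q*(⅕) - 2*½))*q = (-2 + (q/5 - 1))*q = (-2 + (-1 + q/5))*q = (-3 + q/5)*q = q*(-3 + q/5))
-26 + 10*W(2) = -26 + 10*((⅕)*2*(-15 + 2)) = -26 + 10*((⅕)*2*(-13)) = -26 + 10*(-26/5) = -26 - 52 = -78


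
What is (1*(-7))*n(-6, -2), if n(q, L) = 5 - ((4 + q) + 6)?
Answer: -7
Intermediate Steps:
n(q, L) = -5 - q (n(q, L) = 5 - (10 + q) = 5 + (-10 - q) = -5 - q)
(1*(-7))*n(-6, -2) = (1*(-7))*(-5 - 1*(-6)) = -7*(-5 + 6) = -7*1 = -7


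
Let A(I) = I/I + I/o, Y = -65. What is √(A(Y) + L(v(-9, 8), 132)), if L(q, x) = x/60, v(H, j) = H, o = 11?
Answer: I*√8195/55 ≈ 1.6459*I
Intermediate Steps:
L(q, x) = x/60 (L(q, x) = x*(1/60) = x/60)
A(I) = 1 + I/11 (A(I) = I/I + I/11 = 1 + I*(1/11) = 1 + I/11)
√(A(Y) + L(v(-9, 8), 132)) = √((1 + (1/11)*(-65)) + (1/60)*132) = √((1 - 65/11) + 11/5) = √(-54/11 + 11/5) = √(-149/55) = I*√8195/55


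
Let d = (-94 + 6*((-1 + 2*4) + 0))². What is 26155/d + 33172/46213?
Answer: 1298398103/124959952 ≈ 10.391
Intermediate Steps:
d = 2704 (d = (-94 + 6*((-1 + 8) + 0))² = (-94 + 6*(7 + 0))² = (-94 + 6*7)² = (-94 + 42)² = (-52)² = 2704)
26155/d + 33172/46213 = 26155/2704 + 33172/46213 = 1298398103/124959952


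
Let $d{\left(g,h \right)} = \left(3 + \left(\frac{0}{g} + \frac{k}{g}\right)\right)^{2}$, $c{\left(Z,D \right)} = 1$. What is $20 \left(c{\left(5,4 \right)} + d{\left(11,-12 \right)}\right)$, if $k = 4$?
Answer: $\frac{29800}{121} \approx 246.28$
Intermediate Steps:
$d{\left(g,h \right)} = \left(3 + \frac{4}{g}\right)^{2}$ ($d{\left(g,h \right)} = \left(3 + \left(\frac{0}{g} + \frac{4}{g}\right)\right)^{2} = \left(3 + \left(0 + \frac{4}{g}\right)\right)^{2} = \left(3 + \frac{4}{g}\right)^{2}$)
$20 \left(c{\left(5,4 \right)} + d{\left(11,-12 \right)}\right) = 20 \left(1 + \frac{\left(4 + 3 \cdot 11\right)^{2}}{121}\right) = 20 \left(1 + \frac{\left(4 + 33\right)^{2}}{121}\right) = 20 \left(1 + \frac{37^{2}}{121}\right) = 20 \left(1 + \frac{1}{121} \cdot 1369\right) = 20 \left(1 + \frac{1369}{121}\right) = 20 \cdot \frac{1490}{121} = \frac{29800}{121}$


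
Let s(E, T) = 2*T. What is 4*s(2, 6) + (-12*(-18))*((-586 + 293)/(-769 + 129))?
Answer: 11751/80 ≈ 146.89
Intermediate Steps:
4*s(2, 6) + (-12*(-18))*((-586 + 293)/(-769 + 129)) = 4*(2*6) + (-12*(-18))*((-586 + 293)/(-769 + 129)) = 4*12 + 216*(-293/(-640)) = 48 + 216*(-293*(-1/640)) = 48 + 216*(293/640) = 48 + 7911/80 = 11751/80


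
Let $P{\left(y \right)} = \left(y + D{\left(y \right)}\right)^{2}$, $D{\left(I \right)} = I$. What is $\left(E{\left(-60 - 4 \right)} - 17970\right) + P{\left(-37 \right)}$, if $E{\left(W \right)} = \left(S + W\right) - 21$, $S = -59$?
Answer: $-12638$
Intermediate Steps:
$P{\left(y \right)} = 4 y^{2}$ ($P{\left(y \right)} = \left(y + y\right)^{2} = \left(2 y\right)^{2} = 4 y^{2}$)
$E{\left(W \right)} = -80 + W$ ($E{\left(W \right)} = \left(-59 + W\right) - 21 = -80 + W$)
$\left(E{\left(-60 - 4 \right)} - 17970\right) + P{\left(-37 \right)} = \left(\left(-80 - 64\right) - 17970\right) + 4 \left(-37\right)^{2} = \left(\left(-80 - 64\right) - 17970\right) + 4 \cdot 1369 = \left(\left(-80 - 64\right) - 17970\right) + 5476 = \left(-144 - 17970\right) + 5476 = -18114 + 5476 = -12638$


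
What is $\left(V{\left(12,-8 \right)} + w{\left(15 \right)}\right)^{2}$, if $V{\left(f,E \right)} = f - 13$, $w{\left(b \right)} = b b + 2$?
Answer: $51076$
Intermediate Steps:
$w{\left(b \right)} = 2 + b^{2}$ ($w{\left(b \right)} = b^{2} + 2 = 2 + b^{2}$)
$V{\left(f,E \right)} = -13 + f$
$\left(V{\left(12,-8 \right)} + w{\left(15 \right)}\right)^{2} = \left(\left(-13 + 12\right) + \left(2 + 15^{2}\right)\right)^{2} = \left(-1 + \left(2 + 225\right)\right)^{2} = \left(-1 + 227\right)^{2} = 226^{2} = 51076$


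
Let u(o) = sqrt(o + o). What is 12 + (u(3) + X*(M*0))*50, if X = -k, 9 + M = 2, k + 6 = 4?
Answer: 12 + 50*sqrt(6) ≈ 134.47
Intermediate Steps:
k = -2 (k = -6 + 4 = -2)
M = -7 (M = -9 + 2 = -7)
X = 2 (X = -1*(-2) = 2)
u(o) = sqrt(2)*sqrt(o) (u(o) = sqrt(2*o) = sqrt(2)*sqrt(o))
12 + (u(3) + X*(M*0))*50 = 12 + (sqrt(2)*sqrt(3) + 2*(-7*0))*50 = 12 + (sqrt(6) + 2*0)*50 = 12 + (sqrt(6) + 0)*50 = 12 + sqrt(6)*50 = 12 + 50*sqrt(6)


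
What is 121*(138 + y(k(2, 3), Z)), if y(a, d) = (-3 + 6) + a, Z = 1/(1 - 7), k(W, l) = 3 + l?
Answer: 17787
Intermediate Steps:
Z = -⅙ (Z = 1/(-6) = -⅙ ≈ -0.16667)
y(a, d) = 3 + a
121*(138 + y(k(2, 3), Z)) = 121*(138 + (3 + (3 + 3))) = 121*(138 + (3 + 6)) = 121*(138 + 9) = 121*147 = 17787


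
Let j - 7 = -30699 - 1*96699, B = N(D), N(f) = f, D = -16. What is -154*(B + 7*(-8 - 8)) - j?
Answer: 147103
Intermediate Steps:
B = -16
j = -127391 (j = 7 + (-30699 - 1*96699) = 7 + (-30699 - 96699) = 7 - 127398 = -127391)
-154*(B + 7*(-8 - 8)) - j = -154*(-16 + 7*(-8 - 8)) - 1*(-127391) = -154*(-16 + 7*(-16)) + 127391 = -154*(-16 - 112) + 127391 = -154*(-128) + 127391 = 19712 + 127391 = 147103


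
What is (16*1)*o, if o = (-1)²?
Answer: 16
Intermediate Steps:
o = 1
(16*1)*o = (16*1)*1 = 16*1 = 16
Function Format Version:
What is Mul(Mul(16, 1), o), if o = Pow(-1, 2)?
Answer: 16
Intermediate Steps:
o = 1
Mul(Mul(16, 1), o) = Mul(Mul(16, 1), 1) = Mul(16, 1) = 16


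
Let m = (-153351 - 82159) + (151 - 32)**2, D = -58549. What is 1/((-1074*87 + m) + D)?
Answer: -1/373336 ≈ -2.6786e-6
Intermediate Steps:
m = -221349 (m = -235510 + 119**2 = -235510 + 14161 = -221349)
1/((-1074*87 + m) + D) = 1/((-1074*87 - 221349) - 58549) = 1/((-93438 - 221349) - 58549) = 1/(-314787 - 58549) = 1/(-373336) = -1/373336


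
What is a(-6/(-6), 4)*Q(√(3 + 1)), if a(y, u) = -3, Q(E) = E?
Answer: -6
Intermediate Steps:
a(-6/(-6), 4)*Q(√(3 + 1)) = -3*√(3 + 1) = -3*√4 = -3*2 = -6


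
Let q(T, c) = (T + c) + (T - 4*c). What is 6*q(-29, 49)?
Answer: -1230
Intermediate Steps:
q(T, c) = -3*c + 2*T
6*q(-29, 49) = 6*(-3*49 + 2*(-29)) = 6*(-147 - 58) = 6*(-205) = -1230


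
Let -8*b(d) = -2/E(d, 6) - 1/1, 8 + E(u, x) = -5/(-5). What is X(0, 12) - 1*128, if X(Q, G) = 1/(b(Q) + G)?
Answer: -86600/677 ≈ -127.92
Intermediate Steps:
E(u, x) = -7 (E(u, x) = -8 - 5/(-5) = -8 - 5*(-1/5) = -8 + 1 = -7)
b(d) = 5/56 (b(d) = -(-2/(-7) - 1/1)/8 = -(-2*(-1/7) - 1*1)/8 = -(2/7 - 1)/8 = -1/8*(-5/7) = 5/56)
X(Q, G) = 1/(5/56 + G)
X(0, 12) - 1*128 = 56/(5 + 56*12) - 1*128 = 56/(5 + 672) - 128 = 56/677 - 128 = -86600/677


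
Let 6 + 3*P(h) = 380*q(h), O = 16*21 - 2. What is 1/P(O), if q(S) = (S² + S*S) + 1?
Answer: 1/28260978 ≈ 3.5384e-8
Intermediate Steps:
O = 334 (O = 336 - 2 = 334)
q(S) = 1 + 2*S² (q(S) = (S² + S²) + 1 = 2*S² + 1 = 1 + 2*S²)
P(h) = 374/3 + 760*h²/3 (P(h) = -2 + (380*(1 + 2*h²))/3 = -2 + (380 + 760*h²)/3 = -2 + (380/3 + 760*h²/3) = 374/3 + 760*h²/3)
1/P(O) = 1/(374/3 + (760/3)*334²) = 1/(374/3 + (760/3)*111556) = 1/(374/3 + 84782560/3) = 1/28260978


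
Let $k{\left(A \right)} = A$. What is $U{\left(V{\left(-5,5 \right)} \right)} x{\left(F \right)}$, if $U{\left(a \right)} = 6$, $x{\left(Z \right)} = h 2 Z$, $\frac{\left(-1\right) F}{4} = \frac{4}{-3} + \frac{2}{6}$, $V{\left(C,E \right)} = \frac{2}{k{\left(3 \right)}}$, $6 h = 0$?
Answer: $0$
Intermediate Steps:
$h = 0$ ($h = \frac{1}{6} \cdot 0 = 0$)
$V{\left(C,E \right)} = \frac{2}{3}$
$F = 4$ ($F = - 4 \left(\frac{4}{-3} + \frac{2}{6}\right) = - 4 \left(4 \left(- \frac{1}{3}\right) + 2 \cdot \frac{1}{6}\right) = - 4 \left(- \frac{4}{3} + \frac{1}{3}\right) = \left(-4\right) \left(-1\right) = 4$)
$x{\left(Z \right)} = 0$ ($x{\left(Z \right)} = 0 \cdot 2 Z = 0 Z = 0$)
$U{\left(V{\left(-5,5 \right)} \right)} x{\left(F \right)} = 6 \cdot 0 = 0$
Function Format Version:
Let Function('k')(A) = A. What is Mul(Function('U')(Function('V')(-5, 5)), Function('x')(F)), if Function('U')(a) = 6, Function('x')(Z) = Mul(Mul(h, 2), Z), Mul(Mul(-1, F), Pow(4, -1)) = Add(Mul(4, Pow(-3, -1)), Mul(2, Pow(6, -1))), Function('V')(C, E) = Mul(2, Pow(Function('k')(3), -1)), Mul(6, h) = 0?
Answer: 0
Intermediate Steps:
h = 0 (h = Mul(Rational(1, 6), 0) = 0)
Function('V')(C, E) = Rational(2, 3) (Function('V')(C, E) = Mul(2, Pow(3, -1)) = Mul(2, Rational(1, 3)) = Rational(2, 3))
F = 4 (F = Mul(-4, Add(Mul(4, Pow(-3, -1)), Mul(2, Pow(6, -1)))) = Mul(-4, Add(Mul(4, Rational(-1, 3)), Mul(2, Rational(1, 6)))) = Mul(-4, Add(Rational(-4, 3), Rational(1, 3))) = Mul(-4, -1) = 4)
Function('x')(Z) = 0 (Function('x')(Z) = Mul(Mul(0, 2), Z) = Mul(0, Z) = 0)
Mul(Function('U')(Function('V')(-5, 5)), Function('x')(F)) = Mul(6, 0) = 0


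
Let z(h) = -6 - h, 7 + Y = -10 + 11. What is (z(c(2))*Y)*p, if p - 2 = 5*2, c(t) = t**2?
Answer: 720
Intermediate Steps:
Y = -6 (Y = -7 + (-10 + 11) = -7 + 1 = -6)
p = 12 (p = 2 + 5*2 = 2 + 10 = 12)
(z(c(2))*Y)*p = ((-6 - 1*2**2)*(-6))*12 = ((-6 - 1*4)*(-6))*12 = ((-6 - 4)*(-6))*12 = -10*(-6)*12 = 60*12 = 720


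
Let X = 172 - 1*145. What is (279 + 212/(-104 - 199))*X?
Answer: 758925/101 ≈ 7514.1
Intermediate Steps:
X = 27 (X = 172 - 145 = 27)
(279 + 212/(-104 - 199))*X = (279 + 212/(-104 - 199))*27 = (279 + 212/(-303))*27 = (279 + 212*(-1/303))*27 = (279 - 212/303)*27 = (84325/303)*27 = 758925/101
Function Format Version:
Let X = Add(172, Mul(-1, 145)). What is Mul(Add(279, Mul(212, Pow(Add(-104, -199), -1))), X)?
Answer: Rational(758925, 101) ≈ 7514.1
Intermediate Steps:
X = 27 (X = Add(172, -145) = 27)
Mul(Add(279, Mul(212, Pow(Add(-104, -199), -1))), X) = Mul(Add(279, Mul(212, Pow(Add(-104, -199), -1))), 27) = Mul(Add(279, Mul(212, Pow(-303, -1))), 27) = Mul(Add(279, Mul(212, Rational(-1, 303))), 27) = Mul(Add(279, Rational(-212, 303)), 27) = Mul(Rational(84325, 303), 27) = Rational(758925, 101)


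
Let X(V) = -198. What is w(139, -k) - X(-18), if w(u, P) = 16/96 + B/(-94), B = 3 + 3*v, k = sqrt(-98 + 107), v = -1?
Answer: 1189/6 ≈ 198.17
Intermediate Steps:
k = 3 (k = sqrt(9) = 3)
B = 0 (B = 3 + 3*(-1) = 3 - 3 = 0)
w(u, P) = 1/6 (w(u, P) = 16/96 + 0/(-94) = 16*(1/96) + 0*(-1/94) = 1/6 + 0 = 1/6)
w(139, -k) - X(-18) = 1/6 - 1*(-198) = 1/6 + 198 = 1189/6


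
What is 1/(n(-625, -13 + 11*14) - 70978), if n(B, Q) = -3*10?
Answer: -1/71008 ≈ -1.4083e-5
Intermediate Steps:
n(B, Q) = -30
1/(n(-625, -13 + 11*14) - 70978) = 1/(-30 - 70978) = 1/(-71008) = -1/71008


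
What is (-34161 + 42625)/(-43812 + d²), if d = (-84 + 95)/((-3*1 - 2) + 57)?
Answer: -22886656/118467527 ≈ -0.19319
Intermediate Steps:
d = 11/52 (d = 11/((-3 - 2) + 57) = 11/(-5 + 57) = 11/52 ≈ 0.21154)
(-34161 + 42625)/(-43812 + d²) = (-34161 + 42625)/(-43812 + (11/52)²) = 8464/(-43812 + 121/2704) = 8464/(-118467527/2704) = 8464*(-2704/118467527) = -22886656/118467527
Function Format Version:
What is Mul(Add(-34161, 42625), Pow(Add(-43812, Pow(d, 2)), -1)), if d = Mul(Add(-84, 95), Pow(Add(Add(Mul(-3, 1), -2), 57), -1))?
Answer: Rational(-22886656, 118467527) ≈ -0.19319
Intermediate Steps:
d = Rational(11, 52) (d = Mul(11, Pow(Add(Add(-3, -2), 57), -1)) = Mul(11, Pow(Add(-5, 57), -1)) = Mul(11, Pow(52, -1)) = Mul(11, Rational(1, 52)) = Rational(11, 52) ≈ 0.21154)
Mul(Add(-34161, 42625), Pow(Add(-43812, Pow(d, 2)), -1)) = Mul(Add(-34161, 42625), Pow(Add(-43812, Pow(Rational(11, 52), 2)), -1)) = Mul(8464, Pow(Add(-43812, Rational(121, 2704)), -1)) = Mul(8464, Pow(Rational(-118467527, 2704), -1)) = Mul(8464, Rational(-2704, 118467527)) = Rational(-22886656, 118467527)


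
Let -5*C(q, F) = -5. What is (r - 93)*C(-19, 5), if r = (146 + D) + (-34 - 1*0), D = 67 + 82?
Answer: 168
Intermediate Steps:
D = 149
C(q, F) = 1 (C(q, F) = -⅕*(-5) = 1)
r = 261 (r = (146 + 149) + (-34 - 1*0) = 295 + (-34 + 0) = 295 - 34 = 261)
(r - 93)*C(-19, 5) = (261 - 93)*1 = 168*1 = 168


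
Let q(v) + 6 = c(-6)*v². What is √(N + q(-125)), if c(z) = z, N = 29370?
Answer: 21*I*√146 ≈ 253.74*I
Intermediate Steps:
q(v) = -6 - 6*v²
√(N + q(-125)) = √(29370 + (-6 - 6*(-125)²)) = √(29370 + (-6 - 6*15625)) = √(29370 + (-6 - 93750)) = √(29370 - 93756) = √(-64386) = 21*I*√146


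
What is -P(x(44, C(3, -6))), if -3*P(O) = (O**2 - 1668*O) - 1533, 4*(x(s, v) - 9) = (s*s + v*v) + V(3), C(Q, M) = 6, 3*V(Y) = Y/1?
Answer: -9392495/48 ≈ -1.9568e+5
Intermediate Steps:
V(Y) = Y/3 (V(Y) = (Y/1)/3 = (Y*1)/3 = Y/3)
x(s, v) = 37/4 + s**2/4 + v**2/4 (x(s, v) = 9 + ((s*s + v*v) + (1/3)*3)/4 = 9 + ((s**2 + v**2) + 1)/4 = 9 + (1 + s**2 + v**2)/4 = 9 + (1/4 + s**2/4 + v**2/4) = 37/4 + s**2/4 + v**2/4)
P(O) = 511 + 556*O - O**2/3 (P(O) = -((O**2 - 1668*O) - 1533)/3 = -(-1533 + O**2 - 1668*O)/3 = 511 + 556*O - O**2/3)
-P(x(44, C(3, -6))) = -(511 + 556*(37/4 + (1/4)*44**2 + (1/4)*6**2) - (37/4 + (1/4)*44**2 + (1/4)*6**2)**2/3) = -(511 + 556*(37/4 + (1/4)*1936 + (1/4)*36) - (37/4 + (1/4)*1936 + (1/4)*36)**2/3) = -(511 + 556*(37/4 + 484 + 9) - (37/4 + 484 + 9)**2/3) = -(511 + 556*(2009/4) - (2009/4)**2/3) = -(511 + 279251 - 1/3*4036081/16) = -(511 + 279251 - 4036081/48) = -1*9392495/48 = -9392495/48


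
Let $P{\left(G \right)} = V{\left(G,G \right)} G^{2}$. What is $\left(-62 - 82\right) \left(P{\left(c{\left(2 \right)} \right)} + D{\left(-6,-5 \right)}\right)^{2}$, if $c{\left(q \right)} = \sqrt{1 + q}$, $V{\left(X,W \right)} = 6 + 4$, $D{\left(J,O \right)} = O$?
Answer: $-90000$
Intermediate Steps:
$V{\left(X,W \right)} = 10$
$P{\left(G \right)} = 10 G^{2}$
$\left(-62 - 82\right) \left(P{\left(c{\left(2 \right)} \right)} + D{\left(-6,-5 \right)}\right)^{2} = \left(-62 - 82\right) \left(10 \left(\sqrt{1 + 2}\right)^{2} - 5\right)^{2} = - 144 \left(10 \left(\sqrt{3}\right)^{2} - 5\right)^{2} = - 144 \left(10 \cdot 3 - 5\right)^{2} = - 144 \left(30 - 5\right)^{2} = - 144 \cdot 25^{2} = \left(-144\right) 625 = -90000$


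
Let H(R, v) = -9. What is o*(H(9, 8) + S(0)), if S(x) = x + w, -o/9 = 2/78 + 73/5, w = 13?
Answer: -34224/65 ≈ -526.52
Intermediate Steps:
o = -8556/65 (o = -9*(2/78 + 73/5) = -9*(2*(1/78) + 73*(⅕)) = -9*(1/39 + 73/5) = -9*2852/195 = -8556/65 ≈ -131.63)
S(x) = 13 + x (S(x) = x + 13 = 13 + x)
o*(H(9, 8) + S(0)) = -8556*(-9 + (13 + 0))/65 = -8556*(-9 + 13)/65 = -8556/65*4 = -34224/65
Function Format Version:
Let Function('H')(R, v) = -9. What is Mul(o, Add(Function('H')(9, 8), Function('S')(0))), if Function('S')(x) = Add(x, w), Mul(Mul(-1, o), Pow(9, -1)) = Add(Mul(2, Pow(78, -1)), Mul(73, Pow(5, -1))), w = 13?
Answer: Rational(-34224, 65) ≈ -526.52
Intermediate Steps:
o = Rational(-8556, 65) (o = Mul(-9, Add(Mul(2, Pow(78, -1)), Mul(73, Pow(5, -1)))) = Mul(-9, Add(Mul(2, Rational(1, 78)), Mul(73, Rational(1, 5)))) = Mul(-9, Add(Rational(1, 39), Rational(73, 5))) = Mul(-9, Rational(2852, 195)) = Rational(-8556, 65) ≈ -131.63)
Function('S')(x) = Add(13, x) (Function('S')(x) = Add(x, 13) = Add(13, x))
Mul(o, Add(Function('H')(9, 8), Function('S')(0))) = Mul(Rational(-8556, 65), Add(-9, Add(13, 0))) = Mul(Rational(-8556, 65), Add(-9, 13)) = Mul(Rational(-8556, 65), 4) = Rational(-34224, 65)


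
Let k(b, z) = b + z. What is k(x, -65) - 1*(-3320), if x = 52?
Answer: 3307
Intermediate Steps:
k(x, -65) - 1*(-3320) = (52 - 65) - 1*(-3320) = -13 + 3320 = 3307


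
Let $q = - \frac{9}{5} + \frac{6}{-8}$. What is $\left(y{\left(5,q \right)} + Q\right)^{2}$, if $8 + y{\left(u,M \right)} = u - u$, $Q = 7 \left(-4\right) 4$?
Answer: $14400$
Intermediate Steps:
$q = - \frac{51}{20}$ ($q = \left(-9\right) \frac{1}{5} + 6 \left(- \frac{1}{8}\right) = - \frac{9}{5} - \frac{3}{4} = - \frac{51}{20} \approx -2.55$)
$Q = -112$ ($Q = \left(-28\right) 4 = -112$)
$y{\left(u,M \right)} = -8$ ($y{\left(u,M \right)} = -8 + \left(u - u\right) = -8 + 0 = -8$)
$\left(y{\left(5,q \right)} + Q\right)^{2} = \left(-8 - 112\right)^{2} = \left(-120\right)^{2} = 14400$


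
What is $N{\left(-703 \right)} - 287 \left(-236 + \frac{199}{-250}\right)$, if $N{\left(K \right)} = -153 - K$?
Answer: $\frac{17127613}{250} \approx 68511.0$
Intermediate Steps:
$N{\left(-703 \right)} - 287 \left(-236 + \frac{199}{-250}\right) = \left(-153 - -703\right) - 287 \left(-236 + \frac{199}{-250}\right) = \left(-153 + 703\right) - 287 \left(-236 + 199 \left(- \frac{1}{250}\right)\right) = 550 - 287 \left(-236 - \frac{199}{250}\right) = 550 - 287 \left(- \frac{59199}{250}\right) = 550 - - \frac{16990113}{250} = 550 + \frac{16990113}{250} = \frac{17127613}{250}$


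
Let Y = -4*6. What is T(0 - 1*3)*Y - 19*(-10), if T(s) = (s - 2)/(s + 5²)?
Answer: 2150/11 ≈ 195.45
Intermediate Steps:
Y = -24
T(s) = (-2 + s)/(25 + s) (T(s) = (-2 + s)/(s + 25) = (-2 + s)/(25 + s))
T(0 - 1*3)*Y - 19*(-10) = ((-2 + (0 - 1*3))/(25 + (0 - 1*3)))*(-24) - 19*(-10) = ((-2 + (0 - 3))/(25 + (0 - 3)))*(-24) + 190 = ((-2 - 3)/(25 - 3))*(-24) + 190 = (-5/22)*(-24) + 190 = ((1/22)*(-5))*(-24) + 190 = -5/22*(-24) + 190 = 60/11 + 190 = 2150/11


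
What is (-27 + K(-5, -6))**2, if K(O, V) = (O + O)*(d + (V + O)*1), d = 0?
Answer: 6889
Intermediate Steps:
K(O, V) = 2*O*(O + V) (K(O, V) = (O + O)*(0 + (V + O)*1) = (2*O)*(0 + (O + V)*1) = (2*O)*(0 + (O + V)) = (2*O)*(O + V) = 2*O*(O + V))
(-27 + K(-5, -6))**2 = (-27 + 2*(-5)*(-5 - 6))**2 = (-27 + 2*(-5)*(-11))**2 = (-27 + 110)**2 = 83**2 = 6889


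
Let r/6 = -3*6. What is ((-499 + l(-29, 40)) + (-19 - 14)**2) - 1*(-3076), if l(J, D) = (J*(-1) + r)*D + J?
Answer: 477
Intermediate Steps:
r = -108 (r = 6*(-3*6) = 6*(-18) = -108)
l(J, D) = J + D*(-108 - J) (l(J, D) = (J*(-1) - 108)*D + J = (-J - 108)*D + J = (-108 - J)*D + J = D*(-108 - J) + J = J + D*(-108 - J))
((-499 + l(-29, 40)) + (-19 - 14)**2) - 1*(-3076) = ((-499 + (-29 - 108*40 - 1*40*(-29))) + (-19 - 14)**2) - 1*(-3076) = ((-499 + (-29 - 4320 + 1160)) + (-33)**2) + 3076 = ((-499 - 3189) + 1089) + 3076 = (-3688 + 1089) + 3076 = -2599 + 3076 = 477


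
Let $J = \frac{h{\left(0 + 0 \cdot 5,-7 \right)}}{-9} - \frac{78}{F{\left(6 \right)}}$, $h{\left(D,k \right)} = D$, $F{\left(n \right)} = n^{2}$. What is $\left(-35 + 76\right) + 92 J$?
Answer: $- \frac{475}{3} \approx -158.33$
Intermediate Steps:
$J = - \frac{13}{6}$ ($J = \frac{0 + 0 \cdot 5}{-9} - \frac{78}{6^{2}} = \left(0 + 0\right) \left(- \frac{1}{9}\right) - \frac{78}{36} = 0 \left(- \frac{1}{9}\right) - \frac{13}{6} = 0 - \frac{13}{6} = - \frac{13}{6} \approx -2.1667$)
$\left(-35 + 76\right) + 92 J = \left(-35 + 76\right) + 92 \left(- \frac{13}{6}\right) = 41 - \frac{598}{3} = - \frac{475}{3}$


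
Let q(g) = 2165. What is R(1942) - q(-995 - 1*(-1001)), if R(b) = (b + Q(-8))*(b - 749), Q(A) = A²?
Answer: 2390993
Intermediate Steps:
R(b) = (-749 + b)*(64 + b) (R(b) = (b + (-8)²)*(b - 749) = (b + 64)*(-749 + b) = (64 + b)*(-749 + b) = (-749 + b)*(64 + b))
R(1942) - q(-995 - 1*(-1001)) = (-47936 + 1942² - 685*1942) - 1*2165 = (-47936 + 3771364 - 1330270) - 2165 = 2393158 - 2165 = 2390993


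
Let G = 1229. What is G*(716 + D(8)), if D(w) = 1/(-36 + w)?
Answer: 24637763/28 ≈ 8.7992e+5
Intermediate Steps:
G*(716 + D(8)) = 1229*(716 + 1/(-36 + 8)) = 1229*(716 + 1/(-28)) = 1229*(716 - 1/28) = 1229*(20047/28) = 24637763/28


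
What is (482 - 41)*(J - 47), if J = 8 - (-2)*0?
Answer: -17199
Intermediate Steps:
J = 8 (J = 8 - 1*0 = 8 + 0 = 8)
(482 - 41)*(J - 47) = (482 - 41)*(8 - 47) = 441*(-39) = -17199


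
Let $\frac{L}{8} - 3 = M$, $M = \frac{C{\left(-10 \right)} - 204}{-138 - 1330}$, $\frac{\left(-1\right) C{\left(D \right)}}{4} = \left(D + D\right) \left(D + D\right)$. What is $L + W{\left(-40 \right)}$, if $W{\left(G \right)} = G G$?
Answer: $\frac{599616}{367} \approx 1633.8$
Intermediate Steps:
$C{\left(D \right)} = - 16 D^{2}$ ($C{\left(D \right)} = - 4 \left(D + D\right) \left(D + D\right) = - 4 \cdot 2 D 2 D = - 4 \cdot 4 D^{2} = - 16 D^{2}$)
$W{\left(G \right)} = G^{2}$
$M = \frac{451}{367}$ ($M = \frac{- 16 \left(-10\right)^{2} - 204}{-138 - 1330} = \frac{\left(-16\right) 100 - 204}{-1468} = \left(-1600 - 204\right) \left(- \frac{1}{1468}\right) = \left(-1804\right) \left(- \frac{1}{1468}\right) = \frac{451}{367} \approx 1.2289$)
$L = \frac{12416}{367}$ ($L = 24 + 8 \cdot \frac{451}{367} = 24 + \frac{3608}{367} = \frac{12416}{367} \approx 33.831$)
$L + W{\left(-40 \right)} = \frac{12416}{367} + \left(-40\right)^{2} = \frac{12416}{367} + 1600 = \frac{599616}{367}$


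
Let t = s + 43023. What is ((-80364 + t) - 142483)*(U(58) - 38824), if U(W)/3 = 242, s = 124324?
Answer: 2114439000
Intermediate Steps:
U(W) = 726 (U(W) = 3*242 = 726)
t = 167347 (t = 124324 + 43023 = 167347)
((-80364 + t) - 142483)*(U(58) - 38824) = ((-80364 + 167347) - 142483)*(726 - 38824) = (86983 - 142483)*(-38098) = -55500*(-38098) = 2114439000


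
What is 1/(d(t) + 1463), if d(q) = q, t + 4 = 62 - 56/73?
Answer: 73/110977 ≈ 0.00065779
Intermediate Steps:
t = 4178/73 (t = -4 + (62 - 56/73) = -4 + 4470/73 = 4178/73 ≈ 57.233)
1/(d(t) + 1463) = 1/(4178/73 + 1463) = 1/(110977/73) = 73/110977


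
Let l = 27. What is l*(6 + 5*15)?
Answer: 2187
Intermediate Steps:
l*(6 + 5*15) = 27*(6 + 5*15) = 27*(6 + 75) = 27*81 = 2187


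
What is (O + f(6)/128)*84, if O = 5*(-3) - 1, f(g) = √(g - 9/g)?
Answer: -1344 + 63*√2/64 ≈ -1342.6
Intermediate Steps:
O = -16 (O = -15 - 1 = -16)
(O + f(6)/128)*84 = (-16 + √(6 - 9/6)/128)*84 = (-16 + √(6 - 9*⅙)*(1/128))*84 = (-16 + √(6 - 3/2)*(1/128))*84 = (-16 + √(9/2)*(1/128))*84 = (-16 + (3*√2/2)*(1/128))*84 = (-16 + 3*√2/256)*84 = -1344 + 63*√2/64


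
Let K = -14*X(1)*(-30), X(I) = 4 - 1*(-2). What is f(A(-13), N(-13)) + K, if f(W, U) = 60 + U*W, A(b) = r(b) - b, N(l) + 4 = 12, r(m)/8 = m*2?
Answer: 1020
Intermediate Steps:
r(m) = 16*m (r(m) = 8*(m*2) = 8*(2*m) = 16*m)
N(l) = 8 (N(l) = -4 + 12 = 8)
X(I) = 6 (X(I) = 4 + 2 = 6)
A(b) = 15*b (A(b) = 16*b - b = 15*b)
K = 2520 (K = -14*6*(-30) = -84*(-30) = 2520)
f(A(-13), N(-13)) + K = (60 + 8*(15*(-13))) + 2520 = (60 + 8*(-195)) + 2520 = (60 - 1560) + 2520 = -1500 + 2520 = 1020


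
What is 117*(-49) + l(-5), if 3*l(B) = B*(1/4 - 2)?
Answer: -68761/12 ≈ -5730.1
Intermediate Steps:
l(B) = -7*B/12 (l(B) = (B*(1/4 - 2))/3 = (B*(-7/4))/3 = (-7*B/4)/3 = -7*B/12)
117*(-49) + l(-5) = 117*(-49) - 7/12*(-5) = -5733 + 35/12 = -68761/12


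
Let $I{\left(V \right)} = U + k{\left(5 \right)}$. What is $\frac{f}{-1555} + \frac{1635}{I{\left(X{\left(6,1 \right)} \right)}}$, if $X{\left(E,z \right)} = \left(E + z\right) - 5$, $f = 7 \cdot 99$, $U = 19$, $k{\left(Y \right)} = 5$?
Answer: $\frac{841931}{12440} \approx 67.679$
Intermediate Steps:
$f = 693$
$X{\left(E,z \right)} = -5 + E + z$ ($X{\left(E,z \right)} = \left(E + z\right) - 5 = -5 + E + z$)
$I{\left(V \right)} = 24$ ($I{\left(V \right)} = 19 + 5 = 24$)
$\frac{f}{-1555} + \frac{1635}{I{\left(X{\left(6,1 \right)} \right)}} = \frac{693}{-1555} + \frac{1635}{24} = 693 \left(- \frac{1}{1555}\right) + 1635 \cdot \frac{1}{24} = - \frac{693}{1555} + \frac{545}{8} = \frac{841931}{12440}$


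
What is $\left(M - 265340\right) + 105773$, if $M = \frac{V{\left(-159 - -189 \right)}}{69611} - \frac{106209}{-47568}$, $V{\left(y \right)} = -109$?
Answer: $- \frac{176119935227143}{1103752016} \approx -1.5956 \cdot 10^{5}$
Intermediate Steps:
$M = \frac{2462709929}{1103752016}$ ($M = - \frac{109}{69611} - \frac{106209}{-47568} = \left(-109\right) \frac{1}{69611} - - \frac{35403}{15856} = - \frac{109}{69611} + \frac{35403}{15856} = \frac{2462709929}{1103752016} \approx 2.2312$)
$\left(M - 265340\right) + 105773 = \left(\frac{2462709929}{1103752016} - 265340\right) + 105773 = - \frac{292867097215511}{1103752016} + 105773 = - \frac{176119935227143}{1103752016}$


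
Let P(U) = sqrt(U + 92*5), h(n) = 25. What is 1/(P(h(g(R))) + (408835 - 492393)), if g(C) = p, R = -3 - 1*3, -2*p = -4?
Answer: -83558/6981938879 - sqrt(485)/6981938879 ≈ -1.1971e-5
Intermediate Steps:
p = 2 (p = -1/2*(-4) = 2)
R = -6 (R = -3 - 3 = -6)
g(C) = 2
P(U) = sqrt(460 + U) (P(U) = sqrt(U + 460) = sqrt(460 + U))
1/(P(h(g(R))) + (408835 - 492393)) = 1/(sqrt(460 + 25) + (408835 - 492393)) = 1/(sqrt(485) - 83558) = 1/(-83558 + sqrt(485))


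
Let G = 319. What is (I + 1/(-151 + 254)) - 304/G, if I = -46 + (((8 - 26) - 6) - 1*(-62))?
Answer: -293849/32857 ≈ -8.9433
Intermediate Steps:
I = -8 (I = -46 + ((-18 - 6) + 62) = -46 + (-24 + 62) = -46 + 38 = -8)
(I + 1/(-151 + 254)) - 304/G = (-8 + 1/(-151 + 254)) - 304/319 = (-8 + 1/103) - 304*1/319 = (-8 + 1/103) - 304/319 = -823/103 - 304/319 = -293849/32857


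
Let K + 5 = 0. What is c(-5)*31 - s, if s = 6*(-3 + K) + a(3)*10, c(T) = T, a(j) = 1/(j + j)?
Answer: -326/3 ≈ -108.67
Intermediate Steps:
a(j) = 1/(2*j)
K = -5 (K = -5 + 0 = -5)
s = -139/3 (s = 6*(-3 - 5) + ((½)/3)*10 = 6*(-8) + ((½)*(⅓))*10 = -48 + (⅙)*10 = -48 + 5/3 = -139/3 ≈ -46.333)
c(-5)*31 - s = -5*31 - 1*(-139/3) = -155 + 139/3 = -326/3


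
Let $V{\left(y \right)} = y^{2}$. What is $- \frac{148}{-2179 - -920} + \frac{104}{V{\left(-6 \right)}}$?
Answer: $\frac{34066}{11331} \approx 3.0064$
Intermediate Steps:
$- \frac{148}{-2179 - -920} + \frac{104}{V{\left(-6 \right)}} = - \frac{148}{-2179 - -920} + \frac{104}{\left(-6\right)^{2}} = - \frac{148}{-2179 + 920} + \frac{104}{36} = - \frac{148}{-1259} + 104 \cdot \frac{1}{36} = \left(-148\right) \left(- \frac{1}{1259}\right) + \frac{26}{9} = \frac{148}{1259} + \frac{26}{9} = \frac{34066}{11331}$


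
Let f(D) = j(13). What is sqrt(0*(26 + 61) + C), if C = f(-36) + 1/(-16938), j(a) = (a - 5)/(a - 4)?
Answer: sqrt(28333510)/5646 ≈ 0.94278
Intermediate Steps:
j(a) = (-5 + a)/(-4 + a)
f(D) = 8/9 (f(D) = (-5 + 13)/(-4 + 13) = 8/9)
C = 15055/16938 (C = 8/9 + 1/(-16938) = 8/9 - 1/16938 = 15055/16938 ≈ 0.88883)
sqrt(0*(26 + 61) + C) = sqrt(0*(26 + 61) + 15055/16938) = sqrt(0*87 + 15055/16938) = sqrt(0 + 15055/16938) = sqrt(15055/16938) = sqrt(28333510)/5646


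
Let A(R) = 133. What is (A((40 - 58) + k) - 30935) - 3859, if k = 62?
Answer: -34661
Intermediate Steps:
(A((40 - 58) + k) - 30935) - 3859 = (133 - 30935) - 3859 = -30802 - 3859 = -34661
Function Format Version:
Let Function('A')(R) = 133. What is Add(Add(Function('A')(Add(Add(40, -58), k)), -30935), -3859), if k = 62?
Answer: -34661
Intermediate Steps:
Add(Add(Function('A')(Add(Add(40, -58), k)), -30935), -3859) = Add(Add(133, -30935), -3859) = Add(-30802, -3859) = -34661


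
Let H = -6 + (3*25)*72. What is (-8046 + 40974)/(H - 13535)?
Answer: -4704/1163 ≈ -4.0447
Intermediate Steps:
H = 5394 (H = -6 + 75*72 = -6 + 5400 = 5394)
(-8046 + 40974)/(H - 13535) = (-8046 + 40974)/(5394 - 13535) = 32928/(-8141) = 32928*(-1/8141) = -4704/1163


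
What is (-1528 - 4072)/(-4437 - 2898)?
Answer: 1120/1467 ≈ 0.76346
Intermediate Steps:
(-1528 - 4072)/(-4437 - 2898) = -5600/(-7335) = -5600*(-1/7335) = 1120/1467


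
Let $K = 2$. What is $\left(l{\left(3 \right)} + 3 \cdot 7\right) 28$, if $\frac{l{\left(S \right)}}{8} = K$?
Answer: $1036$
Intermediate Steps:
$l{\left(S \right)} = 16$ ($l{\left(S \right)} = 8 \cdot 2 = 16$)
$\left(l{\left(3 \right)} + 3 \cdot 7\right) 28 = \left(16 + 3 \cdot 7\right) 28 = \left(16 + 21\right) 28 = 37 \cdot 28 = 1036$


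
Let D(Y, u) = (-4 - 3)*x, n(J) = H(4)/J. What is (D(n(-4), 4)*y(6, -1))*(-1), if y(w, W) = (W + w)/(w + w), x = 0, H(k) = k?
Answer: 0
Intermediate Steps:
n(J) = 4/J
D(Y, u) = 0 (D(Y, u) = (-4 - 3)*0 = -7*0 = 0)
y(w, W) = (W + w)/(2*w) (y(w, W) = (W + w)/((2*w)) = (W + w)*(1/(2*w)) = (W + w)/(2*w))
(D(n(-4), 4)*y(6, -1))*(-1) = (0*((1/2)*(-1 + 6)/6))*(-1) = (0*((1/2)*(1/6)*5))*(-1) = (0*(5/12))*(-1) = 0*(-1) = 0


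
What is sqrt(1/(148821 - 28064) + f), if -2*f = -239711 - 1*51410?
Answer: sqrt(8490400180238886)/241514 ≈ 381.52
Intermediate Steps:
f = 291121/2 (f = -(-239711 - 1*51410)/2 = -(-239711 - 51410)/2 = -1/2*(-291121) = 291121/2 ≈ 1.4556e+5)
sqrt(1/(148821 - 28064) + f) = sqrt(1/(148821 - 28064) + 291121/2) = sqrt(1/120757 + 291121/2) = sqrt(35154898599/241514) = sqrt(8490400180238886)/241514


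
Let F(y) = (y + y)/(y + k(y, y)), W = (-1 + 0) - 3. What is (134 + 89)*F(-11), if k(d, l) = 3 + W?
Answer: 2453/6 ≈ 408.83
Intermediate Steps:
W = -4 (W = -1 - 3 = -4)
k(d, l) = -1 (k(d, l) = 3 - 4 = -1)
F(y) = 2*y/(-1 + y) (F(y) = (y + y)/(y - 1) = (2*y)/(-1 + y) = 2*y/(-1 + y))
(134 + 89)*F(-11) = (134 + 89)*(2*(-11)/(-1 - 11)) = 223*(2*(-11)/(-12)) = 223*(2*(-11)*(-1/12)) = 223*(11/6) = 2453/6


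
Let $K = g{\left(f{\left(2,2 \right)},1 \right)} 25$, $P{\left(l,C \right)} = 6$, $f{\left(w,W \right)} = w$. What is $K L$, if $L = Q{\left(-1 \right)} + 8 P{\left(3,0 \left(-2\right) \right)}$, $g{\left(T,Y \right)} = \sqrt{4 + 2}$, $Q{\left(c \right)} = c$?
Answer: $1175 \sqrt{6} \approx 2878.1$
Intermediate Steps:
$g{\left(T,Y \right)} = \sqrt{6}$
$K = 25 \sqrt{6}$ ($K = \sqrt{6} \cdot 25 = 25 \sqrt{6} \approx 61.237$)
$L = 47$ ($L = -1 + 8 \cdot 6 = -1 + 48 = 47$)
$K L = 25 \sqrt{6} \cdot 47 = 1175 \sqrt{6}$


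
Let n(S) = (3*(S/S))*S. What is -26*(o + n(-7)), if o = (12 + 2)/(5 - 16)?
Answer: 6370/11 ≈ 579.09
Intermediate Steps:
o = -14/11 (o = 14/(-11) = 14*(-1/11) = -14/11 ≈ -1.2727)
n(S) = 3*S (n(S) = (3*1)*S = 3*S)
-26*(o + n(-7)) = -26*(-14/11 + 3*(-7)) = -26*(-14/11 - 21) = -26*(-245/11) = 6370/11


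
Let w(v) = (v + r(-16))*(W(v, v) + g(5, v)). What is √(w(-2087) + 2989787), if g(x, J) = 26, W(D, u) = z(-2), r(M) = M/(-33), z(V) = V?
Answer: √355704987/11 ≈ 1714.6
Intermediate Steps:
r(M) = -M/33 (r(M) = M*(-1/33) = -M/33)
W(D, u) = -2
w(v) = 128/11 + 24*v (w(v) = (v - 1/33*(-16))*(-2 + 26) = (v + 16/33)*24 = (16/33 + v)*24 = 128/11 + 24*v)
√(w(-2087) + 2989787) = √((128/11 + 24*(-2087)) + 2989787) = √((128/11 - 50088) + 2989787) = √(-550840/11 + 2989787) = √(32336817/11) = √355704987/11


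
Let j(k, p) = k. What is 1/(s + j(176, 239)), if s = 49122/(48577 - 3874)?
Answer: 4967/879650 ≈ 0.0056466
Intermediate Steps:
s = 5458/4967 (s = 49122/44703 = 49122*(1/44703) = 5458/4967 ≈ 1.0989)
1/(s + j(176, 239)) = 1/(5458/4967 + 176) = 1/(879650/4967) = 4967/879650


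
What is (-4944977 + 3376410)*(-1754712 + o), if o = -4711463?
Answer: 10142628721225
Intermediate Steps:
(-4944977 + 3376410)*(-1754712 + o) = (-4944977 + 3376410)*(-1754712 - 4711463) = -1568567*(-6466175) = 10142628721225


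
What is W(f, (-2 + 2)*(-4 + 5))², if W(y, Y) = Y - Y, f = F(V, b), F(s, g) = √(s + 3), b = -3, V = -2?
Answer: 0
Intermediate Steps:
F(s, g) = √(3 + s)
f = 1 (f = √(3 - 2) = √1 = 1)
W(y, Y) = 0
W(f, (-2 + 2)*(-4 + 5))² = 0² = 0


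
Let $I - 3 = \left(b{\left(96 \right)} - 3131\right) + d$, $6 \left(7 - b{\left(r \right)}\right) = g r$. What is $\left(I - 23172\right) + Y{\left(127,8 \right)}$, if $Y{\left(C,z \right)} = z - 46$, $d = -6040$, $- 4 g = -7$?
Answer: $-32399$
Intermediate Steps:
$g = \frac{7}{4}$ ($g = \left(- \frac{1}{4}\right) \left(-7\right) = \frac{7}{4} \approx 1.75$)
$b{\left(r \right)} = 7 - \frac{7 r}{24}$ ($b{\left(r \right)} = 7 - \frac{\frac{7}{4} r}{6} = 7 - \frac{7 r}{24}$)
$Y{\left(C,z \right)} = -46 + z$
$I = -9189$ ($I = 3 + \left(\left(\left(7 - 28\right) - 3131\right) - 6040\right) = 3 - 9192 = -9189$)
$\left(I - 23172\right) + Y{\left(127,8 \right)} = \left(-9189 - 23172\right) + \left(-46 + 8\right) = -32361 - 38 = -32399$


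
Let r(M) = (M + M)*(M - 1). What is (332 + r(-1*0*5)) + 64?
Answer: 396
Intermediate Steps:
r(M) = 2*M*(-1 + M) (r(M) = (2*M)*(-1 + M) = 2*M*(-1 + M))
(332 + r(-1*0*5)) + 64 = (332 + 2*(-1*0*5)*(-1 - 1*0*5)) + 64 = (332 + 2*(0*5)*(-1 + 0*5)) + 64 = (332 + 2*0*(-1 + 0)) + 64 = (332 + 2*0*(-1)) + 64 = (332 + 0) + 64 = 332 + 64 = 396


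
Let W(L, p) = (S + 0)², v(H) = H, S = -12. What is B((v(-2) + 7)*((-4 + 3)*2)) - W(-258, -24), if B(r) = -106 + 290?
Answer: 40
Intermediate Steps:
B(r) = 184
W(L, p) = 144 (W(L, p) = (-12 + 0)² = (-12)² = 144)
B((v(-2) + 7)*((-4 + 3)*2)) - W(-258, -24) = 184 - 1*144 = 184 - 144 = 40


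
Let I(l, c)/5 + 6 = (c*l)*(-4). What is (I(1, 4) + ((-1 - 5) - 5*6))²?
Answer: 21316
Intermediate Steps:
I(l, c) = -30 - 20*c*l (I(l, c) = -30 + 5*((c*l)*(-4)) = -30 + 5*(-4*c*l) = -30 - 20*c*l)
(I(1, 4) + ((-1 - 5) - 5*6))² = ((-30 - 20*4*1) + ((-1 - 5) - 5*6))² = ((-30 - 80) + (-6 - 30))² = (-110 - 36)² = (-146)² = 21316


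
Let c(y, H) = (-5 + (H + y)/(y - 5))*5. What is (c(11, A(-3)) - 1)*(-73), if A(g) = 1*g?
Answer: 4234/3 ≈ 1411.3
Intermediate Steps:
A(g) = g
c(y, H) = -25 + 5*(H + y)/(-5 + y) (c(y, H) = (-5 + (H + y)/(-5 + y))*5 = -25 + 5*(H + y)/(-5 + y))
(c(11, A(-3)) - 1)*(-73) = (5*(25 - 3 - 4*11)/(-5 + 11) - 1)*(-73) = (5*(25 - 3 - 44)/6 - 1)*(-73) = (5*(⅙)*(-22) - 1)*(-73) = (-55/3 - 1)*(-73) = -58/3*(-73) = 4234/3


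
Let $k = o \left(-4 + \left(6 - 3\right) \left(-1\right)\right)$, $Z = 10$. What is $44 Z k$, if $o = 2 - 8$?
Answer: $18480$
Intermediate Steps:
$o = -6$ ($o = 2 - 8 = -6$)
$k = 42$ ($k = - 6 \left(-4 + \left(6 - 3\right) \left(-1\right)\right) = - 6 \left(-4 + 3 \left(-1\right)\right) = - 6 \left(-4 - 3\right) = \left(-6\right) \left(-7\right) = 42$)
$44 Z k = 44 \cdot 10 \cdot 42 = 440 \cdot 42 = 18480$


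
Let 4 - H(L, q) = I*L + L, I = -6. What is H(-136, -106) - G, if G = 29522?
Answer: -30198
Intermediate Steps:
H(L, q) = 4 + 5*L (H(L, q) = 4 - (-6*L + L) = 4 - (-5)*L = 4 + 5*L)
H(-136, -106) - G = (4 + 5*(-136)) - 1*29522 = (4 - 680) - 29522 = -676 - 29522 = -30198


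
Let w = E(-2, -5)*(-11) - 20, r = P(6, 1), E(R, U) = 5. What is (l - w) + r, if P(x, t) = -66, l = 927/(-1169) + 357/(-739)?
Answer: 6672633/863891 ≈ 7.7239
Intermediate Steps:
l = -1102386/863891 (l = 927*(-1/1169) + 357*(-1/739) = -927/1169 - 357/739 = -1102386/863891 ≈ -1.2761)
r = -66
w = -75 (w = 5*(-11) - 20 = -55 - 20 = -75)
(l - w) + r = (-1102386/863891 - 1*(-75)) - 66 = (-1102386/863891 + 75) - 66 = 63689439/863891 - 66 = 6672633/863891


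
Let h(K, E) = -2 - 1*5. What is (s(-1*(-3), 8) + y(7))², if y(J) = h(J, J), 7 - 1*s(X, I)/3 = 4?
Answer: 4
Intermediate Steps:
h(K, E) = -7 (h(K, E) = -2 - 5 = -7)
s(X, I) = 9 (s(X, I) = 21 - 3*4 = 21 - 12 = 9)
y(J) = -7
(s(-1*(-3), 8) + y(7))² = (9 - 7)² = 2² = 4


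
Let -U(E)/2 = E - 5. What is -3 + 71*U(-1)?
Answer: 849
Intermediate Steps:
U(E) = 10 - 2*E (U(E) = -2*(E - 5) = -2*(-5 + E) = 10 - 2*E)
-3 + 71*U(-1) = -3 + 71*(10 - 2*(-1)) = -3 + 71*(10 + 2) = -3 + 71*12 = -3 + 852 = 849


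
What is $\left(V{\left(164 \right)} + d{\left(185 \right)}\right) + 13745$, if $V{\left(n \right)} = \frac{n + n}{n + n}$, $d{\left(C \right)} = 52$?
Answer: $13798$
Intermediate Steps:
$V{\left(n \right)} = 1$ ($V{\left(n \right)} = \frac{2 n}{2 n} = 2 n \frac{1}{2 n} = 1$)
$\left(V{\left(164 \right)} + d{\left(185 \right)}\right) + 13745 = \left(1 + 52\right) + 13745 = 53 + 13745 = 13798$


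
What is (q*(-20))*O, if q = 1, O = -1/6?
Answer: 10/3 ≈ 3.3333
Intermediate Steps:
O = -⅙ (O = -1*⅙ = -⅙ ≈ -0.16667)
(q*(-20))*O = (1*(-20))*(-⅙) = -20*(-⅙) = 10/3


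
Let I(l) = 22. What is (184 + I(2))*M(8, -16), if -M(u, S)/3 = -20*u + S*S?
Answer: -59328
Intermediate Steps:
M(u, S) = -3*S**2 + 60*u (M(u, S) = -3*(-20*u + S*S) = -3*(-20*u + S**2) = -3*(S**2 - 20*u) = -3*S**2 + 60*u)
(184 + I(2))*M(8, -16) = (184 + 22)*(-3*(-16)**2 + 60*8) = 206*(-3*256 + 480) = 206*(-768 + 480) = 206*(-288) = -59328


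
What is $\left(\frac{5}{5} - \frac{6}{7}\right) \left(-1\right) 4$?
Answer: $- \frac{4}{7} \approx -0.57143$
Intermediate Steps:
$\left(\frac{5}{5} - \frac{6}{7}\right) \left(-1\right) 4 = \left(5 \cdot \frac{1}{5} - \frac{6}{7}\right) \left(-1\right) 4 = \left(1 - \frac{6}{7}\right) \left(-1\right) 4 = \frac{1}{7} \left(-1\right) 4 = \left(- \frac{1}{7}\right) 4 = - \frac{4}{7}$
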